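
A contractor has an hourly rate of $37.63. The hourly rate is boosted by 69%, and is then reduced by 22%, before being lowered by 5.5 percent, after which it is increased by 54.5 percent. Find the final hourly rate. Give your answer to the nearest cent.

$72.42

After the 69% increase: $37.63 × 1.69 = $63.5947.
22% decrease: $63.5947 × 0.78 = $49.603866.
5.5% decrease: $49.603866 × 0.945 = $46.87565337.
After the 54.5% increase: $46.87565337 × 1.545 = $72.42288445665 ≈ $72.42.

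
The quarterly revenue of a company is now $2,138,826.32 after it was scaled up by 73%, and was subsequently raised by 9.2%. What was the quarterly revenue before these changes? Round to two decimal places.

Undoing the 9.2% increase: $2,138,826.32 ÷ 1.092 ≈ $1958632.161172.
Undoing the 73% increase: $1958632.161172 ÷ 1.73 ≈ $1,132,157.32.

$1,132,157.32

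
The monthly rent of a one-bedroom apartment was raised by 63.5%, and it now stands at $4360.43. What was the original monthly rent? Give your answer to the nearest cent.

The overall multiplier applied was 1.635.
So the original monthly rent was $4360.43 ÷ 1.635 ≈ $2666.93.

$2666.93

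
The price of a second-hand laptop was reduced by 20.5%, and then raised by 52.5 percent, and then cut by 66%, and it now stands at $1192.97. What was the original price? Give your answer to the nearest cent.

$2894.10

The overall multiplier applied was 0.795 × 1.525 × 0.34 = 0.4122075.
So the original price was $1192.97 ÷ 0.4122075 ≈ $2894.10.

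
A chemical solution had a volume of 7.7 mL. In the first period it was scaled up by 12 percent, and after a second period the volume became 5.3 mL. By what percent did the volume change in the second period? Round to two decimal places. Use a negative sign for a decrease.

After the first period: 7.7 × 1.12 = 8.624.
Second-period multiplier: 5.3 ÷ 8.624 ≈ 0.614564.
That is a change of -38.54%.

-38.54%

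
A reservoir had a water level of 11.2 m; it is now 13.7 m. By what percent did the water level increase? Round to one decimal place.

22.3%

Change: 13.7 − 11.2 = 2.5.
Relative to the original: 2.5 ÷ 11.2 ≈ 22.3%.
So the water level increased by 22.3%.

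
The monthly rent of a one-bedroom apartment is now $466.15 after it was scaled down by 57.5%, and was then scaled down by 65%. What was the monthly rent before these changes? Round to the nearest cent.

$3,133.78

The overall multiplier applied was 0.425 × 0.35 = 0.14875.
So the original monthly rent was $466.15 ÷ 0.14875 ≈ $3,133.78.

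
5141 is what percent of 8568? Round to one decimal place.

60.0%

5141 ÷ 8568 ≈ 60.0%.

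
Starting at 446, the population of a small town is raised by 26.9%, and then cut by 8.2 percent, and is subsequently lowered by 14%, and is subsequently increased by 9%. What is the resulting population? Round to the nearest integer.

487

Apply the 26.9% increase: 446 × 1.269 = 565.974.
8.2% decrease: 565.974 × 0.918 = 519.564132.
After the 14% decrease: 519.564132 × 0.86 = 446.82515352.
9% increase: 446.82515352 × 1.09 = 487.0394173368 ≈ 487.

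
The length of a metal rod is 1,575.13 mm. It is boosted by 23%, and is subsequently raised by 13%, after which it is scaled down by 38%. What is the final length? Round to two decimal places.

1,357.35 mm

Each change multiplies by a factor: 1.23 × 1.13 × 0.62 = 0.861738.
1,575.13 × 0.861738 = 1357.34937594 ≈ 1,357.35.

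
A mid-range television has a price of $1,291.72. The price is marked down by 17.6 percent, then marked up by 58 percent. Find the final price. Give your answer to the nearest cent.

After the 17.6% decrease: $1,291.72 × 0.824 = $1064.37728.
Apply the 58% increase: $1064.37728 × 1.58 = $1681.7161024 ≈ $1,681.72.

$1,681.72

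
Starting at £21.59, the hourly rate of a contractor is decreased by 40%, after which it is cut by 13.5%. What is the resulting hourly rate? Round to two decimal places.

£11.21

Each change multiplies by a factor: 0.6 × 0.865 = 0.519.
£21.59 × 0.519 = £11.20521 ≈ £11.21.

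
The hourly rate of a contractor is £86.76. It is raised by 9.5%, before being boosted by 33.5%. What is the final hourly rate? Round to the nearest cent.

Each change multiplies by a factor: 1.095 × 1.335 = 1.461825.
£86.76 × 1.461825 = £126.827937 ≈ £126.83.

£126.83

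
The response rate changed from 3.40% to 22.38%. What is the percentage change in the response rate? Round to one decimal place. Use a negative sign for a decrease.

558.2%

The change is 22.38 − 3.40 = 18.98 percentage points.
Relative to the original 3.40%, that is 18.98 ÷ 3.40 ≈ 558.2%.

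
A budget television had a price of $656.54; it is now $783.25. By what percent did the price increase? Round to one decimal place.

19.3%

Change: $783.25 − $656.54 = $126.71.
Relative to the original: $126.71 ÷ $656.54 ≈ 19.3%.
So the price increased by 19.3%.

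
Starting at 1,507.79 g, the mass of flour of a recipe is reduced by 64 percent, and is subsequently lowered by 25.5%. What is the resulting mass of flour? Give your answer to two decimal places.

404.39 g

Apply the 64% decrease: 1,507.79 × 0.36 = 542.8044.
25.5% decrease: 542.8044 × 0.745 = 404.389278 ≈ 404.39.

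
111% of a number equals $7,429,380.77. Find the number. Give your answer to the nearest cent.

$6,693,135.83

$7,429,380.77 ÷ 1.11 ≈ $6,693,135.83.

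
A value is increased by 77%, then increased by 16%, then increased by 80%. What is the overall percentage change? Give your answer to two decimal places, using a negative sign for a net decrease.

269.58%

The combined multiplier is 1.77 × 1.16 × 1.8 = 3.69576.
That corresponds to an increase of 269.58%.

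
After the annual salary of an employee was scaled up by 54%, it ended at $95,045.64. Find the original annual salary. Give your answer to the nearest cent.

The overall multiplier applied was 1.54.
So the original annual salary was $95,045.64 ÷ 1.54 ≈ $61,717.95.

$61,717.95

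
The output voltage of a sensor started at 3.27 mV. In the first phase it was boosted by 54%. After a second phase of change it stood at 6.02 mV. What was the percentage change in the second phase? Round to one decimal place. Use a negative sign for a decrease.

After the first phase: 3.27 × 1.54 = 5.0358.
Second-phase multiplier: 6.02 ÷ 5.0358 ≈ 1.19544.
That is a change of 19.5%.

19.5%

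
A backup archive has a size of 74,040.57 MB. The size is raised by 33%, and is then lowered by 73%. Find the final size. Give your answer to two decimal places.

26,587.97 MB

After the 33% increase: 74,040.57 × 1.33 = 98473.9581.
73% decrease: 98473.9581 × 0.27 = 26587.968687 ≈ 26,587.97.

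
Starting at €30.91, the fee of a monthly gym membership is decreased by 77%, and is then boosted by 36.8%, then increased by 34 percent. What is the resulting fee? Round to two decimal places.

€13.03

Apply the 77% decrease: €30.91 × 0.23 = €7.1093.
After the 36.8% increase: €7.1093 × 1.368 = €9.7255224.
Apply the 34% increase: €9.7255224 × 1.34 = €13.032200016 ≈ €13.03.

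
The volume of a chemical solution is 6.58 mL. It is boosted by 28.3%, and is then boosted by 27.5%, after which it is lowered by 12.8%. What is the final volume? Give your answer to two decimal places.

9.39 mL

28.3% increase: 6.58 × 1.283 = 8.44214.
27.5% increase: 8.44214 × 1.275 = 10.7637285.
After the 12.8% decrease: 10.7637285 × 0.872 = 9.385971252 ≈ 9.39.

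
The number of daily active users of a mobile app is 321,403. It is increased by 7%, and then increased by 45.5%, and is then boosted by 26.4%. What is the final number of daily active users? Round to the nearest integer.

632,476

After the 7% increase: 321,403 × 1.07 = 343901.21.
After the 45.5% increase: 343901.21 × 1.455 = 500376.26055.
26.4% increase: 500376.26055 × 1.264 = 632475.5933352 ≈ 632,476.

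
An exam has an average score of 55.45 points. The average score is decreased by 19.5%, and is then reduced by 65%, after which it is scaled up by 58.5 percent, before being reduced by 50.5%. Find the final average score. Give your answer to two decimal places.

12.26 points

Each change multiplies by a factor: 0.805 × 0.35 × 1.585 × 0.495 = 0.22105400625.
55.45 × 0.22105400625 = 12.2574446465625 ≈ 12.26.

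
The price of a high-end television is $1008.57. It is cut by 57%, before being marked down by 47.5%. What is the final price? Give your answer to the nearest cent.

Apply the 57% decrease: $1008.57 × 0.43 = $433.6851.
Apply the 47.5% decrease: $433.6851 × 0.525 = $227.6846775 ≈ $227.68.

$227.68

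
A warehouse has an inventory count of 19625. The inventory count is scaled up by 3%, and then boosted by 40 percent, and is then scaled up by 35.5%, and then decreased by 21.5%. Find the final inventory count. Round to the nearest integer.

3% increase: 19625 × 1.03 = 20213.75.
After the 40% increase: 20213.75 × 1.4 = 28299.25.
After the 35.5% increase: 28299.25 × 1.355 = 38345.48375.
After the 21.5% decrease: 38345.48375 × 0.785 = 30101.20474375 ≈ 30101.

30101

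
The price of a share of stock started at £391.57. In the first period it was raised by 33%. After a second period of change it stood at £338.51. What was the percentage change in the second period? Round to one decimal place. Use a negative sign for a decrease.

After the first period: £391.57 × 1.33 = £520.7881.
Second-period multiplier: £338.51 ÷ £520.7881 ≈ 0.65.
That is a change of -35.0%.

-35.0%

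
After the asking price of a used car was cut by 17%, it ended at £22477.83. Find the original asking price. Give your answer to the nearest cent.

£27081.72

The overall multiplier applied was 0.83.
So the original asking price was £22477.83 ÷ 0.83 ≈ £27081.72.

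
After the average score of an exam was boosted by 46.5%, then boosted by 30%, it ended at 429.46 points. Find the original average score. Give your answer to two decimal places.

225.50 points

The overall multiplier applied was 1.465 × 1.3 = 1.9045.
So the original average score was 429.46 ÷ 1.9045 ≈ 225.50 points.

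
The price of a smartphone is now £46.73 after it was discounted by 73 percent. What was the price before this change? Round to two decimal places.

The overall multiplier applied was 0.27.
So the original price was £46.73 ÷ 0.27 ≈ £173.07.

£173.07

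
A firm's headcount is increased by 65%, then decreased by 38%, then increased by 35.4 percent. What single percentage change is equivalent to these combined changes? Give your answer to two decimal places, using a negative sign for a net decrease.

38.51%

A 65% increase multiplies by 1.65.
Then a 38% decrease: 1.65 × 0.62 = 1.023.
Then a 35.4% increase: 1.023 × 1.354 = 1.385142.
Overall factor 1.385142, i.e. 38.51%.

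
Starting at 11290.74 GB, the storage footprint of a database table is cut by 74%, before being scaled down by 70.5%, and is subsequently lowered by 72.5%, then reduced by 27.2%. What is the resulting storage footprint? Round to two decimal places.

74% decrease: 11290.74 × 0.26 = 2935.5924.
After the 70.5% decrease: 2935.5924 × 0.295 = 865.999758.
Apply the 72.5% decrease: 865.999758 × 0.275 = 238.14993345.
27.2% decrease: 238.14993345 × 0.728 = 173.3731515516 ≈ 173.37.

173.37 GB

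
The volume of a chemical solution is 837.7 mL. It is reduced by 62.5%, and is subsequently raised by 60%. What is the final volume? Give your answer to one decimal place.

502.6 mL

Apply the 62.5% decrease: 837.7 × 0.375 = 314.1375.
Apply the 60% increase: 314.1375 × 1.6 = 502.62 ≈ 502.6.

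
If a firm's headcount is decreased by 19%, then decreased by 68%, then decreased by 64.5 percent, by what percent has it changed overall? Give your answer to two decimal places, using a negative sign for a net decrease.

The combined multiplier is 0.81 × 0.32 × 0.355 = 0.092016.
That corresponds to a decrease of 90.80%.

-90.80%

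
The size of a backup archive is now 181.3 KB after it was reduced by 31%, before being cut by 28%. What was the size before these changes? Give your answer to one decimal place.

364.9 KB

Undoing the 28% decrease: 181.3 ÷ 0.72 ≈ 251.805556.
Undoing the 31% decrease: 251.805556 ÷ 0.69 ≈ 364.9 KB.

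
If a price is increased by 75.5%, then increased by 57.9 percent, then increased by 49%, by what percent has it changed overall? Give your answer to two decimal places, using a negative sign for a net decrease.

312.90%

A 75.5% increase multiplies by 1.755.
Then a 57.9% increase: 1.755 × 1.579 = 2.771145.
Then a 49% increase: 2.771145 × 1.49 = 4.12900605.
Overall factor 4.12900605, i.e. 312.90%.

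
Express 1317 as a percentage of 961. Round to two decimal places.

1317 ÷ 961 ≈ 137.04%.

137.04%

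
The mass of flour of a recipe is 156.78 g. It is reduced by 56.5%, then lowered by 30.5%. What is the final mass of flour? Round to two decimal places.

Each change multiplies by a factor: 0.435 × 0.695 = 0.302325.
156.78 × 0.302325 = 47.3985135 ≈ 47.40.

47.40 g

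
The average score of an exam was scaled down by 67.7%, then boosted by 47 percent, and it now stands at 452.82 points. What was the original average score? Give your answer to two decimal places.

953.69 points

Undoing the 47% increase: 452.82 ÷ 1.47 ≈ 308.040816.
Undoing the 67.7% decrease: 308.040816 ÷ 0.323 ≈ 953.69 points.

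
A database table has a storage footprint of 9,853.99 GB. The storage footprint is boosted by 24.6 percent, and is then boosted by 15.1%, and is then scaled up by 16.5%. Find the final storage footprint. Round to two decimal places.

16,463.85 GB

Apply the 24.6% increase: 9,853.99 × 1.246 = 12278.07154.
After the 15.1% increase: 12278.07154 × 1.151 = 14132.06034254.
After the 16.5% increase: 14132.06034254 × 1.165 = 16463.8502990591 ≈ 16,463.85.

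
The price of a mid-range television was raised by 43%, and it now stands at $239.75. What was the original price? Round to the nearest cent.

The overall multiplier applied was 1.43.
So the original price was $239.75 ÷ 1.43 ≈ $167.66.

$167.66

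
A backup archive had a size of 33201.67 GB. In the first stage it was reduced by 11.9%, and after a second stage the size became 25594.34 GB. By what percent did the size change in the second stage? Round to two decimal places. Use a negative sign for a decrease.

After the first stage: 33201.67 × 0.881 = 29250.67127.
Second-stage multiplier: 25594.34 ÷ 29250.67127 ≈ 0.875.
That is a change of -12.50%.

-12.50%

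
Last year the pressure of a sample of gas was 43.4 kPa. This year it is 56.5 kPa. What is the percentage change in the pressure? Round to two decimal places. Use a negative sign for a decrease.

30.18%

Change: 56.5 − 43.4 = 13.1.
Relative to the original: 13.1 ÷ 43.4 ≈ 30.18%.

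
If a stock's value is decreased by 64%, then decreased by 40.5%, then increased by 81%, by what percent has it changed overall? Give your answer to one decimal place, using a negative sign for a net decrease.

A 64% decrease multiplies by 0.36.
Then a 40.5% decrease: 0.36 × 0.595 = 0.2142.
Then an 81% increase: 0.2142 × 1.81 = 0.387702.
Overall factor 0.387702, i.e. -61.2%.

-61.2%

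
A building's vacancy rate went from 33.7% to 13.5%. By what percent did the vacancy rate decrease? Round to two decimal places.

The change is 13.5 − 33.7 = -20.2 percentage points.
Relative to the original 33.7%, that is -20.2 ÷ 33.7 ≈ -59.94%.
So the vacancy rate fell by 59.94%.

59.94%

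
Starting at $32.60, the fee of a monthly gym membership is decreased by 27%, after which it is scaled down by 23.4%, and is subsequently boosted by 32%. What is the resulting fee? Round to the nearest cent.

$24.06

After the 27% decrease: $32.60 × 0.73 = $23.798.
Apply the 23.4% decrease: $23.798 × 0.766 = $18.229268.
Apply the 32% increase: $18.229268 × 1.32 = $24.06263376 ≈ $24.06.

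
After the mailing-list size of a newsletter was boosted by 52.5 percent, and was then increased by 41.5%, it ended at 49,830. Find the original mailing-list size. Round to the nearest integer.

The overall multiplier applied was 1.525 × 1.415 = 2.157875.
So the original mailing-list size was 49,830 ÷ 2.157875 ≈ 23,092.

23,092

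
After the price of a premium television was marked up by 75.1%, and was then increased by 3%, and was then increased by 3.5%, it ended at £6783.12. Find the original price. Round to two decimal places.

The overall multiplier applied was 1.751 × 1.03 × 1.035 = 1.86665355.
So the original price was £6783.12 ÷ 1.86665355 ≈ £3633.84.

£3633.84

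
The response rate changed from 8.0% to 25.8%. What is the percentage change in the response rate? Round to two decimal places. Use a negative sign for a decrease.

The change is 25.8 − 8.0 = 17.8 percentage points.
Relative to the original 8.0%, that is 17.8 ÷ 8.0 = 222.50%.

222.50%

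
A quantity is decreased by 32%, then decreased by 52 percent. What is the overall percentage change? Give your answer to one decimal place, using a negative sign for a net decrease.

-67.4%

The combined multiplier is 0.68 × 0.48 = 0.3264.
That corresponds to a decrease of 67.4%.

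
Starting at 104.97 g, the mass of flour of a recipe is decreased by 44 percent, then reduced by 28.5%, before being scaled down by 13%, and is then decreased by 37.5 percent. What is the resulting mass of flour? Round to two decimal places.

22.85 g

Apply the 44% decrease: 104.97 × 0.56 = 58.7832.
Apply the 28.5% decrease: 58.7832 × 0.715 = 42.029988.
13% decrease: 42.029988 × 0.87 = 36.56608956.
After the 37.5% decrease: 36.56608956 × 0.625 = 22.853805975 ≈ 22.85.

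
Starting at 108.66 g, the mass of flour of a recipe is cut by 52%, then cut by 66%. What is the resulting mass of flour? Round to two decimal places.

After the 52% decrease: 108.66 × 0.48 = 52.1568.
Apply the 66% decrease: 52.1568 × 0.34 = 17.733312 ≈ 17.73.

17.73 g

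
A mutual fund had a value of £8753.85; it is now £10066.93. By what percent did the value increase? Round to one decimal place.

Change: £10066.93 − £8753.85 = £1313.08.
Relative to the original: £1313.08 ÷ £8753.85 ≈ 15.0%.
So the value increased by 15.0%.

15.0%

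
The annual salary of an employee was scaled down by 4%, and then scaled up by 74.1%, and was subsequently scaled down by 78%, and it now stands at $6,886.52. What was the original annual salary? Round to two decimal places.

The overall multiplier applied was 0.96 × 1.741 × 0.22 = 0.3676992.
So the original annual salary was $6,886.52 ÷ 0.3676992 ≈ $18,728.68.

$18,728.68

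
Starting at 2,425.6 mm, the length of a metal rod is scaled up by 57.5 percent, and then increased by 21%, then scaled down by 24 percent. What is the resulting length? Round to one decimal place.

Each change multiplies by a factor: 1.575 × 1.21 × 0.76 = 1.44837.
2,425.6 × 1.44837 = 3513.166272 ≈ 3,513.2.

3,513.2 mm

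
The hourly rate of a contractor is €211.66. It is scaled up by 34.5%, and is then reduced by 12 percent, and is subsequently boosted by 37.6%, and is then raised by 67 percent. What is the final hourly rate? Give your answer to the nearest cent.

Each change multiplies by a factor: 1.345 × 0.88 × 1.376 × 1.67 = 2.719818112.
€211.66 × 2.719818112 = €575.67670158592 ≈ €575.68.

€575.68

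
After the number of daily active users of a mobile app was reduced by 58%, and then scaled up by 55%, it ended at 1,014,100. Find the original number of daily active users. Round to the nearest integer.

1,557,757

Undoing the 55% increase: 1,014,100 ÷ 1.55 ≈ 654258.064516.
Undoing the 58% decrease: 654258.064516 ÷ 0.42 ≈ 1,557,757.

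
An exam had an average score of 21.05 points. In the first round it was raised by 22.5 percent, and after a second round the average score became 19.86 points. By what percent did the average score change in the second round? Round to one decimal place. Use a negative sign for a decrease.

After the first round: 21.05 × 1.225 = 25.78625.
Second-round multiplier: 19.86 ÷ 25.78625 ≈ 0.77018.
That is a change of -23.0%.

-23.0%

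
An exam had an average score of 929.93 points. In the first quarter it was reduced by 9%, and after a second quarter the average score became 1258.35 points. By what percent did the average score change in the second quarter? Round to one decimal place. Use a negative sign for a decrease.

After the first quarter: 929.93 × 0.91 = 846.2363.
Second-quarter multiplier: 1258.35 ÷ 846.2363 ≈ 1.487.
That is a change of 48.7%.

48.7%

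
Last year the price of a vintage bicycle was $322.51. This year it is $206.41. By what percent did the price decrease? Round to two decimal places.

Change: $206.41 − $322.51 = -$116.10.
Relative to the original: -$116.10 ÷ $322.51 ≈ -36.00%.
So the price decreased by 36.00%.

36.00%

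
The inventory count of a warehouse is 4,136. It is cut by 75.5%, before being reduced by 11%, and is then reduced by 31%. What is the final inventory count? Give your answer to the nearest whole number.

622

75.5% decrease: 4,136 × 0.245 = 1013.32.
11% decrease: 1013.32 × 0.89 = 901.8548.
Apply the 31% decrease: 901.8548 × 0.69 = 622.279812 ≈ 622.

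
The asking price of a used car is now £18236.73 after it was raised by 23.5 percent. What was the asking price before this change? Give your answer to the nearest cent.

£14766.58

The overall multiplier applied was 1.235.
So the original asking price was £18236.73 ÷ 1.235 ≈ £14766.58.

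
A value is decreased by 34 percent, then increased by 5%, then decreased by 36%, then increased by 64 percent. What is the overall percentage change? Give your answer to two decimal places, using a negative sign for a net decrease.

A 34% decrease multiplies by 0.66.
Then a 5% increase: 0.66 × 1.05 = 0.693.
Then a 36% decrease: 0.693 × 0.64 = 0.44352.
Then a 64% increase: 0.44352 × 1.64 = 0.7273728.
Overall factor 0.7273728, i.e. -27.26%.

-27.26%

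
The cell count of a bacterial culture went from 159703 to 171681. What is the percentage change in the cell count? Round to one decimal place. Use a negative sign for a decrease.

7.5%

Change: 171681 − 159703 = 11978.
Relative to the original: 11978 ÷ 159703 ≈ 7.5%.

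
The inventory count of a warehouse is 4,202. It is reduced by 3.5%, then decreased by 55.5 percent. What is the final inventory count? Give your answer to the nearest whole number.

1,804

Each change multiplies by a factor: 0.965 × 0.445 = 0.429425.
4,202 × 0.429425 = 1804.44385 ≈ 1,804.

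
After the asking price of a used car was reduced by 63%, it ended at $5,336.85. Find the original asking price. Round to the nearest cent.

The overall multiplier applied was 0.37.
So the original asking price was $5,336.85 ÷ 0.37 ≈ $14,423.92.

$14,423.92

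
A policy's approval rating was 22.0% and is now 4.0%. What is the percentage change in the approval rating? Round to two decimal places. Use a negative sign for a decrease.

-81.82%

The change is 4.0 − 22.0 = -18.0 percentage points.
Relative to the original 22.0%, that is -18.0 ÷ 22.0 ≈ -81.82%.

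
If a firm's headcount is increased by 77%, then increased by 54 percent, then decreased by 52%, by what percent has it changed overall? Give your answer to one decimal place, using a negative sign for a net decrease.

A 77% increase multiplies by 1.77.
Then a 54% increase: 1.77 × 1.54 = 2.7258.
Then a 52% decrease: 2.7258 × 0.48 = 1.308384.
Overall factor 1.308384, i.e. 30.8%.

30.8%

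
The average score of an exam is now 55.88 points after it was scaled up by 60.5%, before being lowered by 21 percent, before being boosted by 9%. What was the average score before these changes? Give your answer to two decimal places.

40.43 points

Undoing the 9% increase: 55.88 ÷ 1.09 ≈ 51.266055.
Undoing the 21% decrease: 51.266055 ÷ 0.79 ≈ 64.893741.
Undoing the 60.5% increase: 64.893741 ÷ 1.605 ≈ 40.43 points.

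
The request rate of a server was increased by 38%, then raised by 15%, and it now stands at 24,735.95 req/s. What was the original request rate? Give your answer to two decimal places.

15,586.61 req/s

The overall multiplier applied was 1.38 × 1.15 = 1.587.
So the original request rate was 24,735.95 ÷ 1.587 ≈ 15,586.61 req/s.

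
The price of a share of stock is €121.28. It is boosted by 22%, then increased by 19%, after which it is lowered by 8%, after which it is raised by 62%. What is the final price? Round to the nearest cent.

Each change multiplies by a factor: 1.22 × 1.19 × 0.92 × 1.62 = 2.16376272.
€121.28 × 2.16376272 = €262.4211426816 ≈ €262.42.

€262.42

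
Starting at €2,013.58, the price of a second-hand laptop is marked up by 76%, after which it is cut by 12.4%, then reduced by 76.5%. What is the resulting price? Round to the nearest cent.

€729.55

76% increase: €2,013.58 × 1.76 = €3543.9008.
After the 12.4% decrease: €3543.9008 × 0.876 = €3104.4571008.
After the 76.5% decrease: €3104.4571008 × 0.235 = €729.547418688 ≈ €729.55.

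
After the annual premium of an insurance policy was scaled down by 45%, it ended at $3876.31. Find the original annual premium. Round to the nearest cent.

$7047.84

The overall multiplier applied was 0.55.
So the original annual premium was $3876.31 ÷ 0.55 ≈ $7047.84.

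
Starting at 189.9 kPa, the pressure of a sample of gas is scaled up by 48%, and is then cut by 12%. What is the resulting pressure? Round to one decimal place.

247.3 kPa

Each change multiplies by a factor: 1.48 × 0.88 = 1.3024.
189.9 × 1.3024 = 247.32576 ≈ 247.3.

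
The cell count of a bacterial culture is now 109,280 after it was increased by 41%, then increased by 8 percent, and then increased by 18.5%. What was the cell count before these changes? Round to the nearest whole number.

The overall multiplier applied was 1.41 × 1.08 × 1.185 = 1.804518.
So the original cell count was 109,280 ÷ 1.804518 ≈ 60,559.

60,559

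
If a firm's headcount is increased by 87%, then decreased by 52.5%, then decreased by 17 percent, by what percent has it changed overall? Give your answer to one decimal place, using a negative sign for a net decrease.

-26.3%

An 87% increase multiplies by 1.87.
Then a 52.5% decrease: 1.87 × 0.475 = 0.88825.
Then a 17% decrease: 0.88825 × 0.83 = 0.7372475.
Overall factor 0.7372475, i.e. -26.3%.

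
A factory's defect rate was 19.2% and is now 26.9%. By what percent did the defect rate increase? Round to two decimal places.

40.10%

The change is 26.9 − 19.2 = 7.7 percentage points.
Relative to the original 19.2%, that is 7.7 ÷ 19.2 ≈ 40.10%.
So the defect rate rose by 40.10%.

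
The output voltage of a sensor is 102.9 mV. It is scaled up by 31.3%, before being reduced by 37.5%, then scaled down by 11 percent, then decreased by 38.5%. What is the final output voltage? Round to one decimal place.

46.2 mV

Each change multiplies by a factor: 1.313 × 0.625 × 0.89 × 0.615 = 0.44916909375.
102.9 × 0.44916909375 = 46.219499746875 ≈ 46.2.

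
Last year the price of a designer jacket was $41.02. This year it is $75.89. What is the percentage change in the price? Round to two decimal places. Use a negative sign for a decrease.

Change: $75.89 − $41.02 = $34.87.
Relative to the original: $34.87 ÷ $41.02 ≈ 85.01%.

85.01%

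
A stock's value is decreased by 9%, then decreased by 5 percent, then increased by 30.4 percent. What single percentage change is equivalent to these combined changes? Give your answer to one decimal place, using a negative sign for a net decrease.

The combined multiplier is 0.91 × 0.95 × 1.304 = 1.127308.
That corresponds to an increase of 12.7%.

12.7%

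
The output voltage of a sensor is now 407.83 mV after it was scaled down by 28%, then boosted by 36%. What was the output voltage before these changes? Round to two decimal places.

Undoing the 36% increase: 407.83 ÷ 1.36 = 299.875.
Undoing the 28% decrease: 299.875 ÷ 0.72 ≈ 416.49 mV.

416.49 mV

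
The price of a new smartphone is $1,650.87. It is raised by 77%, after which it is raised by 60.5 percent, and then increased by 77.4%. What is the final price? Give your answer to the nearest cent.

Apply the 77% increase: $1,650.87 × 1.77 = $2922.0399.
After the 60.5% increase: $2922.0399 × 1.605 = $4689.8740395.
77.4% increase: $4689.8740395 × 1.774 = $8319.836546073 ≈ $8,319.84.

$8,319.84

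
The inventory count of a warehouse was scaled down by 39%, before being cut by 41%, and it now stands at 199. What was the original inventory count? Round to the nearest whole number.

Undoing the 41% decrease: 199 ÷ 0.59 ≈ 337.288136.
Undoing the 39% decrease: 337.288136 ÷ 0.61 ≈ 553.

553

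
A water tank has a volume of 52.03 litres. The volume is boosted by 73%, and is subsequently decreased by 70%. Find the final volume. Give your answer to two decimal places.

Each change multiplies by a factor: 1.73 × 0.3 = 0.519.
52.03 × 0.519 = 27.00357 ≈ 27.00.

27.00 litres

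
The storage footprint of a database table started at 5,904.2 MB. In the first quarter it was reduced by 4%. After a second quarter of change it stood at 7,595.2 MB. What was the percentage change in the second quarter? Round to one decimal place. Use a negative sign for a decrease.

34.0%

After the first quarter: 5,904.2 × 0.96 = 5668.032.
Second-quarter multiplier: 7,595.2 ÷ 5668.032 ≈ 1.34001.
That is a change of 34.0%.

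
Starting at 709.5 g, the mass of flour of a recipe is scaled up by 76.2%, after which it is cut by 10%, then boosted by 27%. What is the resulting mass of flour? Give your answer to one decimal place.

After the 76.2% increase: 709.5 × 1.762 = 1250.139.
10% decrease: 1250.139 × 0.9 = 1125.1251.
27% increase: 1125.1251 × 1.27 = 1428.908877 ≈ 1428.9.

1428.9 g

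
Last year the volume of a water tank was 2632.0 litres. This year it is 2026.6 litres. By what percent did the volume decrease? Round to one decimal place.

23.0%

Change: 2026.6 − 2632.0 = -605.4.
Relative to the original: -605.4 ÷ 2632.0 ≈ -23.0%.
So the volume decreased by 23.0%.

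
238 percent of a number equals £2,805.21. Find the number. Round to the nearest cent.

£1,178.66

£2,805.21 ÷ 2.38 ≈ £1,178.66.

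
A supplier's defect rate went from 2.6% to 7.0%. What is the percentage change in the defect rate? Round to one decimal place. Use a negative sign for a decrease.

169.2%

The change is 7.0 − 2.6 = 4.4 percentage points.
Relative to the original 2.6%, that is 4.4 ÷ 2.6 ≈ 169.2%.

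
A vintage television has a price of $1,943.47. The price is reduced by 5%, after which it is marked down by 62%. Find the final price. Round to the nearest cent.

Each change multiplies by a factor: 0.95 × 0.38 = 0.361.
$1,943.47 × 0.361 = $701.59267 ≈ $701.59.

$701.59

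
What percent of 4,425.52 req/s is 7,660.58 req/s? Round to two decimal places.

7,660.58 req/s ÷ 4,425.52 req/s ≈ 173.10%.

173.10%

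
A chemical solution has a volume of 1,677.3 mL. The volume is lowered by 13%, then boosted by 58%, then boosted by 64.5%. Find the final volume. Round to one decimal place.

Each change multiplies by a factor: 0.87 × 1.58 × 1.645 = 2.261217.
1,677.3 × 2.261217 = 3792.7392741 ≈ 3,792.7.

3,792.7 mL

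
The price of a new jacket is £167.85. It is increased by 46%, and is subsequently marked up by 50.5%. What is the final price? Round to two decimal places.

Each change multiplies by a factor: 1.46 × 1.505 = 2.1973.
£167.85 × 2.1973 = £368.816805 ≈ £368.82.

£368.82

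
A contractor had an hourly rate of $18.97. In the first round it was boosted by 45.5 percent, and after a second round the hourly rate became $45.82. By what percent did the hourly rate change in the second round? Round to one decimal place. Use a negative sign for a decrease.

After the first round: $18.97 × 1.455 = $27.60135.
Second-round multiplier: $45.82 ÷ $27.60135 ≈ 1.66006.
That is a change of 66.0%.

66.0%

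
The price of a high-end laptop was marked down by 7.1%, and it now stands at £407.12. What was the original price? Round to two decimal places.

The overall multiplier applied was 0.929.
So the original price was £407.12 ÷ 0.929 ≈ £438.23.

£438.23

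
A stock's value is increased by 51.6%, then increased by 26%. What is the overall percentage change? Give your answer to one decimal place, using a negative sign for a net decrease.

91.0%

The combined multiplier is 1.516 × 1.26 = 1.91016.
That corresponds to an increase of 91.0%.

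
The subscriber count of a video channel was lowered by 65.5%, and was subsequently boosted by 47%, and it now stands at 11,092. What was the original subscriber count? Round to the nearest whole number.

The overall multiplier applied was 0.345 × 1.47 = 0.50715.
So the original subscriber count was 11,092 ÷ 0.50715 ≈ 21,871.

21,871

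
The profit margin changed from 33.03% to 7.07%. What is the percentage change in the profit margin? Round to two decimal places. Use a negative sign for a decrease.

-78.60%

The change is 7.07 − 33.03 = -25.96 percentage points.
Relative to the original 33.03%, that is -25.96 ÷ 33.03 ≈ -78.60%.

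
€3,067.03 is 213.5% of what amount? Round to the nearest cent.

€3,067.03 ÷ 2.135 ≈ €1,436.55.

€1,436.55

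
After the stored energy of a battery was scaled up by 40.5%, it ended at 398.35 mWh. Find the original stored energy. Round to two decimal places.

283.52 mWh

The overall multiplier applied was 1.405.
So the original stored energy was 398.35 ÷ 1.405 ≈ 283.52 mWh.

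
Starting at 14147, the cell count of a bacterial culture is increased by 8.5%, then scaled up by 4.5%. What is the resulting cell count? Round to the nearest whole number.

Each change multiplies by a factor: 1.085 × 1.045 = 1.133825.
14147 × 1.133825 = 16040.222275 ≈ 16040.

16040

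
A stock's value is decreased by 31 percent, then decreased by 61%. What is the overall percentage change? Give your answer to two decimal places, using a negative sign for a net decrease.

The combined multiplier is 0.69 × 0.39 = 0.2691.
That corresponds to a decrease of 73.09%.

-73.09%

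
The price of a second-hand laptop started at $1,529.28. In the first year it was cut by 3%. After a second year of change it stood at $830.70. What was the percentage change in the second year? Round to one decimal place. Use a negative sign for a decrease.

After the first year: $1,529.28 × 0.97 = $1483.4016.
Second-year multiplier: $830.70 ÷ $1483.4016 ≈ 0.56.
That is a change of -44.0%.

-44.0%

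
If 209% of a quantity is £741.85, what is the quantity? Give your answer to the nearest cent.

£741.85 ÷ 2.09 ≈ £354.95.

£354.95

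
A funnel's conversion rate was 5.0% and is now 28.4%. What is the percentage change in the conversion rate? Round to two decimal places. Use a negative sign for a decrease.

The change is 28.4 − 5.0 = 23.4 percentage points.
Relative to the original 5.0%, that is 23.4 ÷ 5.0 = 468.00%.

468.00%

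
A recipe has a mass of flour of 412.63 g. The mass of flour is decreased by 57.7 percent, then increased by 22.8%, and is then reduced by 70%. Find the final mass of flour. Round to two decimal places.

After the 57.7% decrease: 412.63 × 0.423 = 174.54249.
22.8% increase: 174.54249 × 1.228 = 214.33817772.
70% decrease: 214.33817772 × 0.3 = 64.301453316 ≈ 64.30.

64.30 g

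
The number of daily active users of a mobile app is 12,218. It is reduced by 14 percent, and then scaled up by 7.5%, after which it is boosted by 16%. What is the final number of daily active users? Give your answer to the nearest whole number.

13,103

Each change multiplies by a factor: 0.86 × 1.075 × 1.16 = 1.07242.
12,218 × 1.07242 = 13102.82756 ≈ 13,103.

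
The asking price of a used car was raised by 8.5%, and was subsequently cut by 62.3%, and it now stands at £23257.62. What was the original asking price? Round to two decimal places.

Undoing the 62.3% decrease: £23257.62 ÷ 0.377 ≈ £61691.299735.
Undoing the 8.5% increase: £61691.299735 ÷ 1.085 ≈ £56858.34.

£56858.34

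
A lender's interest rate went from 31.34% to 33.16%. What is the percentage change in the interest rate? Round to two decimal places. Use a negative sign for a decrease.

The change is 33.16 − 31.34 = 1.82 percentage points.
Relative to the original 31.34%, that is 1.82 ÷ 31.34 ≈ 5.81%.

5.81%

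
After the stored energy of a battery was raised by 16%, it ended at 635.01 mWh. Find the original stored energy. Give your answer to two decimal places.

547.42 mWh

The overall multiplier applied was 1.16.
So the original stored energy was 635.01 ÷ 1.16 ≈ 547.42 mWh.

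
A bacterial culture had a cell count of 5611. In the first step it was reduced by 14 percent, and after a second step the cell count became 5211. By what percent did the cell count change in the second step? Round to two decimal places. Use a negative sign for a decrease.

7.99%

After the first step: 5611 × 0.86 = 4825.46.
Second-step multiplier: 5211 ÷ 4825.46 ≈ 1.079897.
That is a change of 7.99%.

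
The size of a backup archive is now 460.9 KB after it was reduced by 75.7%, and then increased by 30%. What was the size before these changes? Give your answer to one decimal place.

1459.0 KB

The overall multiplier applied was 0.243 × 1.3 = 0.3159.
So the original size was 460.9 ÷ 0.3159 ≈ 1459.0 KB.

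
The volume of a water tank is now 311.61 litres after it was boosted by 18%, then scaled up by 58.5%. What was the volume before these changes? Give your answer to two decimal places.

The overall multiplier applied was 1.18 × 1.585 = 1.8703.
So the original volume was 311.61 ÷ 1.8703 ≈ 166.61 litres.

166.61 litres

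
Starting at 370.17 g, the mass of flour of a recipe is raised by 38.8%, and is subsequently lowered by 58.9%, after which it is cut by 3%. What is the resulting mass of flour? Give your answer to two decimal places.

After the 38.8% increase: 370.17 × 1.388 = 513.79596.
After the 58.9% decrease: 513.79596 × 0.411 = 211.17013956.
Apply the 3% decrease: 211.17013956 × 0.97 = 204.8350353732 ≈ 204.84.

204.84 g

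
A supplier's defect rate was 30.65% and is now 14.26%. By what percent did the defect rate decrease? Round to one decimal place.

53.5%

The change is 14.26 − 30.65 = -16.39 percentage points.
Relative to the original 30.65%, that is -16.39 ÷ 30.65 ≈ -53.5%.
So the defect rate fell by 53.5%.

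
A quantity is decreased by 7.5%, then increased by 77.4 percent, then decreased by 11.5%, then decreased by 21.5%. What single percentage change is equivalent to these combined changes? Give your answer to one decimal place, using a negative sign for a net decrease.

14.0%

A 7.5% decrease multiplies by 0.925.
Then a 77.4% increase: 0.925 × 1.774 = 1.64095.
Then an 11.5% decrease: 1.64095 × 0.885 = 1.45224075.
Then a 21.5% decrease: 1.45224075 × 0.785 = 1.14000898875.
Overall factor 1.14000898875, i.e. 14.0%.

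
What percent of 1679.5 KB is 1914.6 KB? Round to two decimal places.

1914.6 KB ÷ 1679.5 KB ≈ 114.00%.

114.00%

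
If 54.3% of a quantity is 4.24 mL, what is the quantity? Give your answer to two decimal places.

4.24 mL ÷ 0.543 ≈ 7.81 mL.

7.81 mL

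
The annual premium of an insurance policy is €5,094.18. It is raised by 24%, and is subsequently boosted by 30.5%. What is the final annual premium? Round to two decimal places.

Apply the 24% increase: €5,094.18 × 1.24 = €6316.7832.
Apply the 30.5% increase: €6316.7832 × 1.305 = €8243.402076 ≈ €8,243.40.

€8,243.40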